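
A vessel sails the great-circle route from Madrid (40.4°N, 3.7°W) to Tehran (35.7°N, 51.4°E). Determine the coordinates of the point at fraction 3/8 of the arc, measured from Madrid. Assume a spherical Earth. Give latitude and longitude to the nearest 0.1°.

Write both endpoints as unit vectors p₁, p₂ with components (cos φ cos λ, cos φ sin λ, sin φ).
The central angle between the endpoints is δ = arccos(p₁·p₂) ≈ 0.749 rad (42.9°).
Interpolate at f = 3/8 with slerp weights a = sin((1−f)δ)/sin δ ≈ 0.663, b = sin(fδ)/sin δ ≈ 0.407.
p = a·p₁ + b·p₂ ≈ (0.710, 0.226, 0.667); φ = arcsin(p_z) ≈ 41.84°, λ = atan2(p_y, p_x) ≈ 17.65°.

≈ (41.8°N, 17.6°E)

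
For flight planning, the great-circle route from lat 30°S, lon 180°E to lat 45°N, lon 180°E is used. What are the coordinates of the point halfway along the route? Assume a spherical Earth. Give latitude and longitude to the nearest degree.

≈ lat 7°N, lon 180°E

From cos δ = sin φ₁ sin φ₂ + cos φ₁ cos φ₂ cos Δλ, the central angle is δ ≈ 1.309 rad (75.0°).
Interpolate at f = 1/2 with slerp weights a = sin((1−f)δ)/sin δ ≈ 0.630, b = sin(fδ)/sin δ ≈ 0.630.
p = a·p₁ + b·p₂ ≈ (-0.991, 0.000, 0.131); φ = arcsin(p_z) ≈ 7.50°, λ = atan2(p_y, p_x) ≈ 180.00°.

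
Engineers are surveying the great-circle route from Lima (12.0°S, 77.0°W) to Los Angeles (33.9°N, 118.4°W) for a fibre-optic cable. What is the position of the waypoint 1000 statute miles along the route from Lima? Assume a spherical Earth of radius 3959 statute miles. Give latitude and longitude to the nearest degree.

The haversine formula gives a central angle δ ≈ 1.055 rad (60.5°) between the endpoints. The total great-circle distance is δ·R ≈ 1.055 × 3959 ≈ 4178 mi, so the target fraction is f = 1000/4178 ≈ 0.239.
Interpolate at f ≈ 0.239 with slerp weights a = sin((1−f)δ)/sin δ ≈ 0.827, b = sin(fδ)/sin δ ≈ 0.287.
p = a·p₁ + b·p₂ ≈ (0.068, -0.998, -0.012); φ = arcsin(p_z) ≈ -0.67°, λ = atan2(p_y, p_x) ≈ -86.07°.

≈ 1°S, 86°W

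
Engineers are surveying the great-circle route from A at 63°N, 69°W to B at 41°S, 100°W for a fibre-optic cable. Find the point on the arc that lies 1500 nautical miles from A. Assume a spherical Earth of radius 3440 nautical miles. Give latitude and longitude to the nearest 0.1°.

≈ 39.2°N, 81.8°W

From cos δ = sin φ₁ sin φ₂ + cos φ₁ cos φ₂ cos Δλ, the central angle is δ ≈ 1.866 rad (106.9°). The total great-circle distance is δ·R ≈ 1.866 × 3440 ≈ 6419 nmi, so the target fraction is f = 1500/6419 ≈ 0.234.
Interpolate at f ≈ 0.234 with slerp weights a = sin((1−f)δ)/sin δ ≈ 1.035, b = sin(fδ)/sin δ ≈ 0.441.
p = a·p₁ + b·p₂ ≈ (0.111, -0.767, 0.632); φ = arcsin(p_z) ≈ 39.23°, λ = atan2(p_y, p_x) ≈ -81.80°.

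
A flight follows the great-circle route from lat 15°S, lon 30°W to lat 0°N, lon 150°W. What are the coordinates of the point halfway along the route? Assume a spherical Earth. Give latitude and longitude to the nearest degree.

≈ lat 15°S, lon 92°W

The haversine formula gives a central angle δ ≈ 2.075 rad (118.9°) between the endpoints.
Interpolate at f = 1/2 with slerp weights a = sin((1−f)δ)/sin δ ≈ 0.983, b = sin(fδ)/sin δ ≈ 0.983.
p = a·p₁ + b·p₂ ≈ (-0.029, -0.967, -0.255); φ = arcsin(p_z) ≈ -14.75°, λ = atan2(p_y, p_x) ≈ -91.72°.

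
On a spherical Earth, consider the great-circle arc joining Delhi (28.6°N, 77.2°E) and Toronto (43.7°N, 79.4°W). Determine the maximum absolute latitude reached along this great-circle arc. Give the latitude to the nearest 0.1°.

The great circle lies in the plane with unit normal n̂ = (p₁ × p₂)/|p₁ × p₂|.
Here n̂_z ≈ -0.260; the vertex latitude is φ_max = arccos|n̂_z| ≈ 74.9°.
Check via Clairaut: cos φ_max = |cos φ₁| · sin C = cos(28.6°)·sin(17.3°) ≈ 0.260, again giving ≈ 74.9°.

≈ 74.9°N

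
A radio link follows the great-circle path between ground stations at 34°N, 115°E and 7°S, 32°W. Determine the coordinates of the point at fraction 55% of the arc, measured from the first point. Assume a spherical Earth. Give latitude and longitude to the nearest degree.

≈ 35°N, 17°E

From cos δ = sin φ₁ sin φ₂ + cos φ₁ cos φ₂ cos Δλ, the central angle is δ ≈ 2.431 rad (139.3°).
Interpolate at f = 0.55 with slerp weights a = sin((1−f)δ)/sin δ ≈ 1.363, b = sin(fδ)/sin δ ≈ 1.492.
p = a·p₁ + b·p₂ ≈ (0.779, 0.239, 0.580); φ = arcsin(p_z) ≈ 35.47°, λ = atan2(p_y, p_x) ≈ 17.08°.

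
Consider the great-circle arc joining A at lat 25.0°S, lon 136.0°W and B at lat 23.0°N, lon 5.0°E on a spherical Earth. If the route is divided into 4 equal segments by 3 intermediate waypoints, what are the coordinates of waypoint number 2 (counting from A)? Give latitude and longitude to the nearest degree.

≈ lat 3°S, lon 64°W

From cos δ = sin φ₁ sin φ₂ + cos φ₁ cos φ₂ cos Δλ, the central angle is δ ≈ 2.521 rad (144.4°).
Interpolate at f = 2/4 with slerp weights a = sin((1−f)δ)/sin δ ≈ 1.637, b = sin(fδ)/sin δ ≈ 1.637.
p = a·p₁ + b·p₂ ≈ (0.434, -0.899, -0.052); φ = arcsin(p_z) ≈ -2.99°, λ = atan2(p_y, p_x) ≈ -64.24°.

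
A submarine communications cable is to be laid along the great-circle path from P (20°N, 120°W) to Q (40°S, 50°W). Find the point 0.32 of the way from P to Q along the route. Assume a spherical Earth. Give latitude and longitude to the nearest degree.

Convert each endpoint to a unit vector on the sphere (x = cos φ cos λ, y = cos φ sin λ, z = sin φ).
The central angle between the endpoints is δ = arccos(p₁·p₂) ≈ 1.544 rad (88.5°).
Interpolate at f = 0.32 with slerp weights a = sin((1−f)δ)/sin δ ≈ 0.868, b = sin(fδ)/sin δ ≈ 0.475.
p = a·p₁ + b·p₂ ≈ (-0.174, -0.985, -0.008); φ = arcsin(p_z) ≈ -0.47°, λ = atan2(p_y, p_x) ≈ -100.03°.

≈ (0°N, 100°W)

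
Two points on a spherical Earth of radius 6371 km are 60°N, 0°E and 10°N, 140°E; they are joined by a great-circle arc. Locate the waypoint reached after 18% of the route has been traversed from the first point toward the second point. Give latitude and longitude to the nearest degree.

Write both endpoints as unit vectors p₁, p₂ with components (cos φ cos λ, cos φ sin λ, sin φ).
The central angle between the endpoints is δ = arccos(p₁·p₂) ≈ 1.800 rad (103.1°).
Interpolate at f = 0.18 with slerp weights a = sin((1−f)δ)/sin δ ≈ 1.022, b = sin(fδ)/sin δ ≈ 0.327.
p = a·p₁ + b·p₂ ≈ (0.265, 0.207, 0.942); φ = arcsin(p_z) ≈ 70.38°, λ = atan2(p_y, p_x) ≈ 38.03°.

≈ 70°N, 38°E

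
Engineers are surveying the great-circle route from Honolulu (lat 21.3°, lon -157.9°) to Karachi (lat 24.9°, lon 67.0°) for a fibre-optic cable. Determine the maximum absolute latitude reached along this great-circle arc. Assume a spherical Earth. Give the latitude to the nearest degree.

The great circle lies in the plane with unit normal n̂ = (p₁ × p₂)/|p₁ × p₂|.
Here n̂_z ≈ -0.666; the vertex latitude is φ_max = arccos|n̂_z| ≈ 48.2°.
Check via Clairaut: cos φ_max = |cos φ₁| · sin C = cos(21.3°)·sin(45.7°) ≈ 0.666, again giving ≈ 48.2°.

≈ 48°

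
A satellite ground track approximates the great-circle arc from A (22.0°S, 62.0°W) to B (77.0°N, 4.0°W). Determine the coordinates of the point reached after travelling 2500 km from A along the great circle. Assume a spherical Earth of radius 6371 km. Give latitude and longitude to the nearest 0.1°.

Write both endpoints as unit vectors p₁, p₂ with components (cos φ cos λ, cos φ sin λ, sin φ).
The central angle between the endpoints is δ = arccos(p₁·p₂) ≈ 1.828 rad (104.7°). The total great-circle distance is δ·R ≈ 1.828 × 6371 ≈ 11647 km, so the target fraction is f = 2500/11647 ≈ 0.215.
Interpolate at f ≈ 0.215 with slerp weights a = sin((1−f)δ)/sin δ ≈ 1.025, b = sin(fδ)/sin δ ≈ 0.395.
p = a·p₁ + b·p₂ ≈ (0.535, -0.845, 0.001); φ = arcsin(p_z) ≈ 0.08°, λ = atan2(p_y, p_x) ≈ -57.67°.

≈ (0.1°N, 57.7°W)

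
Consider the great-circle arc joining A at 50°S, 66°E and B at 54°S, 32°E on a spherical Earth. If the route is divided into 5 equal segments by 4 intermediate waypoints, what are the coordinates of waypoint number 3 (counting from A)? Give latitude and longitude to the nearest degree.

≈ 54°S, 46°E

Write both endpoints as unit vectors p₁, p₂ with components (cos φ cos λ, cos φ sin λ, sin φ).
The central angle between the endpoints is δ = arccos(p₁·p₂) ≈ 0.368 rad (21.1°).
Interpolate at f = 3/5 with slerp weights a = sin((1−f)δ)/sin δ ≈ 0.408, b = sin(fδ)/sin δ ≈ 0.609.
p = a·p₁ + b·p₂ ≈ (0.410, 0.429, -0.805); φ = arcsin(p_z) ≈ -53.60°, λ = atan2(p_y, p_x) ≈ 46.30°.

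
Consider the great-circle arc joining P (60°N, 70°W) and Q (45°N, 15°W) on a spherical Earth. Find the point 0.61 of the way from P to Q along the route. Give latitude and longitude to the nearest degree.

≈ (54°N, 32°W)

The haversine formula gives a central angle δ ≈ 0.618 rad (35.4°) between the endpoints.
Interpolate at f = 0.61 with slerp weights a = sin((1−f)δ)/sin δ ≈ 0.412, b = sin(fδ)/sin δ ≈ 0.635.
p = a·p₁ + b·p₂ ≈ (0.504, -0.310, 0.806); φ = arcsin(p_z) ≈ 53.71°, λ = atan2(p_y, p_x) ≈ -31.56°.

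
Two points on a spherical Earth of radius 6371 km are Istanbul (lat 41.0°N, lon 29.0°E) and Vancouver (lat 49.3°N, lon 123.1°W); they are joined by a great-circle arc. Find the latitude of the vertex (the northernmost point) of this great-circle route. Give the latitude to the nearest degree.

The great circle lies in the plane with unit normal n̂ = (p₁ × p₂)/|p₁ × p₂|.
Here n̂_z ≈ -0.231; the vertex latitude is φ_max = arccos|n̂_z| ≈ 76.7°.

≈ 77°N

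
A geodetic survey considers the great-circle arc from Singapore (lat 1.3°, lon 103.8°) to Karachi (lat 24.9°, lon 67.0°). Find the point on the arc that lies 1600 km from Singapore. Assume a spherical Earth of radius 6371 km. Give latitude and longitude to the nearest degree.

Write both endpoints as unit vectors p₁, p₂ with components (cos φ cos λ, cos φ sin λ, sin φ).
The central angle between the endpoints is δ = arccos(p₁·p₂) ≈ 0.744 rad (42.6°). The total great-circle distance is δ·R ≈ 0.744 × 6371 ≈ 4741 km, so the target fraction is f = 1600/4741 ≈ 0.337.
Interpolate at f ≈ 0.337 with slerp weights a = sin((1−f)δ)/sin δ ≈ 0.699, b = sin(fδ)/sin δ ≈ 0.367.
p = a·p₁ + b·p₂ ≈ (-0.037, 0.985, 0.170); φ = arcsin(p_z) ≈ 9.81°, λ = atan2(p_y, p_x) ≈ 92.13°.

≈ lat 10°, lon 92°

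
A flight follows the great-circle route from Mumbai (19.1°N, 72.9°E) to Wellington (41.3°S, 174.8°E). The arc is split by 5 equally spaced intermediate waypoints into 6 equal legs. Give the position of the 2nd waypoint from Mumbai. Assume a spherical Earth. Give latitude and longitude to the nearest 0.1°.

≈ 5.1°S, 101.4°E

From cos δ = sin φ₁ sin φ₂ + cos φ₁ cos φ₂ cos Δλ, the central angle is δ ≈ 1.942 rad (111.2°).
Interpolate at f = 2/6 with slerp weights a = sin((1−f)δ)/sin δ ≈ 1.032, b = sin(fδ)/sin δ ≈ 0.647.
p = a·p₁ + b·p₂ ≈ (-0.197, 0.976, -0.089); φ = arcsin(p_z) ≈ -5.12°, λ = atan2(p_y, p_x) ≈ 101.42°.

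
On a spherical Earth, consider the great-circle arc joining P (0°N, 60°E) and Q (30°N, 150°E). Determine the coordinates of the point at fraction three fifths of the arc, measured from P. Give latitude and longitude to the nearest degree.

The haversine formula gives a central angle δ ≈ 1.571 rad (90.0°) between the endpoints.
Interpolate at f = 3/5 with slerp weights a = sin((1−f)δ)/sin δ ≈ 0.588, b = sin(fδ)/sin δ ≈ 0.809.
p = a·p₁ + b·p₂ ≈ (-0.313, 0.859, 0.405); φ = arcsin(p_z) ≈ 23.86°, λ = atan2(p_y, p_x) ≈ 110.01°.

≈ (24°N, 110°E)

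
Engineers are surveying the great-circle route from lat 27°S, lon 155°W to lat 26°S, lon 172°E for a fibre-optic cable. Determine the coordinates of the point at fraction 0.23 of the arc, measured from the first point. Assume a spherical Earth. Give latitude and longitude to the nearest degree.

≈ lat 27°S, lon 163°W

Write both endpoints as unit vectors p₁, p₂ with components (cos φ cos λ, cos φ sin λ, sin φ).
The central angle between the endpoints is δ = arccos(p₁·p₂) ≈ 0.514 rad (29.5°).
Interpolate at f = 0.23 with slerp weights a = sin((1−f)δ)/sin δ ≈ 0.784, b = sin(fδ)/sin δ ≈ 0.240.
p = a·p₁ + b·p₂ ≈ (-0.847, -0.265, -0.461); φ = arcsin(p_z) ≈ -27.46°, λ = atan2(p_y, p_x) ≈ -162.61°.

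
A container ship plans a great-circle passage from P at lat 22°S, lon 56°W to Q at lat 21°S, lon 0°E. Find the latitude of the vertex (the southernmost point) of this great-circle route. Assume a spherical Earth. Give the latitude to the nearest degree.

≈ 24°S

The great circle lies in the plane with unit normal n̂ = (p₁ × p₂)/|p₁ × p₂|.
Here n̂_z ≈ +0.913; the vertex latitude is φ_max = arccos|n̂_z| ≈ 24.1°.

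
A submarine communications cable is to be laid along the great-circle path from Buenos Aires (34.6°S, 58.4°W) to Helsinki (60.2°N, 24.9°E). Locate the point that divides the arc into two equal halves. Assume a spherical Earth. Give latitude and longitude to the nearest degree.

≈ 17°N, 29°W

The haversine formula gives a central angle δ ≈ 2.032 rad (116.4°) between the endpoints.
Interpolate at f = 1/2 with slerp weights a = sin((1−f)δ)/sin δ ≈ 0.949, b = sin(fδ)/sin δ ≈ 0.949.
p = a·p₁ + b·p₂ ≈ (0.837, -0.467, 0.285); φ = arcsin(p_z) ≈ 16.54°, λ = atan2(p_y, p_x) ≈ -29.14°.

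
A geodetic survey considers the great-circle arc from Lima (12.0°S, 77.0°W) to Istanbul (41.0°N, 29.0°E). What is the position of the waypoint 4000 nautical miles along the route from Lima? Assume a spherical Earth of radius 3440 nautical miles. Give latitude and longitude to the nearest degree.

≈ 29°N, 23°W

From cos δ = sin φ₁ sin φ₂ + cos φ₁ cos φ₂ cos Δλ, the central angle is δ ≈ 1.918 rad (109.9°). The total great-circle distance is δ·R ≈ 1.918 × 3440 ≈ 6597 nmi, so the target fraction is f = 4000/6597 ≈ 0.606.
Interpolate at f ≈ 0.606 with slerp weights a = sin((1−f)δ)/sin δ ≈ 0.729, b = sin(fδ)/sin δ ≈ 0.976.
p = a·p₁ + b·p₂ ≈ (0.805, -0.337, 0.489); φ = arcsin(p_z) ≈ 29.27°, λ = atan2(p_y, p_x) ≈ -22.74°.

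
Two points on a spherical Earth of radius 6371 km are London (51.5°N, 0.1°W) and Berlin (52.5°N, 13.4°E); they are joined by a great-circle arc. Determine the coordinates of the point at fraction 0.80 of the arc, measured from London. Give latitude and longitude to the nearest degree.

Convert each endpoint to a unit vector on the sphere (x = cos φ cos λ, y = cos φ sin λ, z = sin φ).
The central angle between the endpoints is δ = arccos(p₁·p₂) ≈ 0.146 rad (8.4°).
Interpolate at f = 0.80 with slerp weights a = sin((1−f)δ)/sin δ ≈ 0.201, b = sin(fδ)/sin δ ≈ 0.801.
p = a·p₁ + b·p₂ ≈ (0.599, 0.113, 0.793); φ = arcsin(p_z) ≈ 52.42°, λ = atan2(p_y, p_x) ≈ 10.66°.

≈ 52°N, 11°E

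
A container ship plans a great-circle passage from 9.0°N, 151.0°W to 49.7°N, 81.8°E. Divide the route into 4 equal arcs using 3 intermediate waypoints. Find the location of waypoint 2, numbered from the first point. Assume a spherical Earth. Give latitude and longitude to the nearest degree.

Convert each endpoint to a unit vector on the sphere (x = cos φ cos λ, y = cos φ sin λ, z = sin φ).
The central angle between the endpoints is δ = arccos(p₁·p₂) ≈ 1.841 rad (105.5°).
Interpolate at f = 2/4 with slerp weights a = sin((1−f)δ)/sin δ ≈ 0.826, b = sin(fδ)/sin δ ≈ 0.826.
p = a·p₁ + b·p₂ ≈ (-0.637, 0.133, 0.759); φ = arcsin(p_z) ≈ 49.38°, λ = atan2(p_y, p_x) ≈ 168.19°.

≈ 49°N, 168°E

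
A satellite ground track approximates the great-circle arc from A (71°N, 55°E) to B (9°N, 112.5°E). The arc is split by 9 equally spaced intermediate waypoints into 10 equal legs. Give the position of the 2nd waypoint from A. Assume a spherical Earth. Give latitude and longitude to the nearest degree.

From cos δ = sin φ₁ sin φ₂ + cos φ₁ cos φ₂ cos Δλ, the central angle is δ ≈ 1.244 rad (71.3°).
Interpolate at f = 2/10 with slerp weights a = sin((1−f)δ)/sin δ ≈ 0.886, b = sin(fδ)/sin δ ≈ 0.260.
p = a·p₁ + b·p₂ ≈ (0.067, 0.474, 0.878); φ = arcsin(p_z) ≈ 61.43°, λ = atan2(p_y, p_x) ≈ 81.93°.

≈ (61°N, 82°E)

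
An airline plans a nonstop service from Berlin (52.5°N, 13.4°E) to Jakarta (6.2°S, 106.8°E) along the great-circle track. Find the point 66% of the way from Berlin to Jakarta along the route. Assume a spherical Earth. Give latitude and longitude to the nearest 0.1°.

≈ 19.7°N, 86.1°E

The haversine formula gives a central angle δ ≈ 1.693 rad (97.0°) between the endpoints.
Interpolate at f = 0.66 with slerp weights a = sin((1−f)δ)/sin δ ≈ 0.548, b = sin(fδ)/sin δ ≈ 0.906.
p = a·p₁ + b·p₂ ≈ (0.065, 0.939, 0.337); φ = arcsin(p_z) ≈ 19.71°, λ = atan2(p_y, p_x) ≈ 86.07°.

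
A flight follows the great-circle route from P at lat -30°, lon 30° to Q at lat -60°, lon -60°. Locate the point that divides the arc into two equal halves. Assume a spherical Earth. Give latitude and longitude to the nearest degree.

Convert each endpoint to a unit vector on the sphere (x = cos φ cos λ, y = cos φ sin λ, z = sin φ).
The central angle between the endpoints is δ = arccos(p₁·p₂) ≈ 1.123 rad (64.3°).
Interpolate at f = 1/2 with slerp weights a = sin((1−f)δ)/sin δ ≈ 0.591, b = sin(fδ)/sin δ ≈ 0.591.
p = a·p₁ + b·p₂ ≈ (0.591, -0.000, -0.807); φ = arcsin(p_z) ≈ -53.79°, λ = atan2(p_y, p_x) ≈ -0.00°.

≈ lat -54°, lon 0°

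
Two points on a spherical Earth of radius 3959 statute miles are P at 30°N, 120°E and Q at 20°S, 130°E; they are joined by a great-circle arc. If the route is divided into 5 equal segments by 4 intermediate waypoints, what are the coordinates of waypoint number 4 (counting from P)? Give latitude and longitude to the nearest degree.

≈ 10°S, 128°E

Write both endpoints as unit vectors p₁, p₂ with components (cos φ cos λ, cos φ sin λ, sin φ).
The central angle between the endpoints is δ = arccos(p₁·p₂) ≈ 0.889 rad (50.9°).
Interpolate at f = 4/5 with slerp weights a = sin((1−f)δ)/sin δ ≈ 0.228, b = sin(fδ)/sin δ ≈ 0.841.
p = a·p₁ + b·p₂ ≈ (-0.606, 0.776, -0.174); φ = arcsin(p_z) ≈ -10.00°, λ = atan2(p_y, p_x) ≈ 128.01°.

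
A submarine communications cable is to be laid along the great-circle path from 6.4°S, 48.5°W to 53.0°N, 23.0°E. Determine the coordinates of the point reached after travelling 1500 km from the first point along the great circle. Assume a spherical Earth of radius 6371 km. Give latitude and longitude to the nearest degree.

From cos δ = sin φ₁ sin φ₂ + cos φ₁ cos φ₂ cos Δλ, the central angle is δ ≈ 1.470 rad (84.2°). The total great-circle distance is δ·R ≈ 1.470 × 6371 ≈ 9365 km, so the target fraction is f = 1500/9365 ≈ 0.160.
Interpolate at f ≈ 0.160 with slerp weights a = sin((1−f)δ)/sin δ ≈ 0.949, b = sin(fδ)/sin δ ≈ 0.234.
p = a·p₁ + b·p₂ ≈ (0.755, -0.651, 0.081); φ = arcsin(p_z) ≈ 4.67°, λ = atan2(p_y, p_x) ≈ -40.78°.

≈ 5°N, 41°W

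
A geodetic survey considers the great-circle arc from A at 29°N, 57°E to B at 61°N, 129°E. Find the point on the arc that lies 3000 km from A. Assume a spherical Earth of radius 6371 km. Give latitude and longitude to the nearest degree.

≈ 50°N, 80°E

Convert each endpoint to a unit vector on the sphere (x = cos φ cos λ, y = cos φ sin λ, z = sin φ).
The central angle between the endpoints is δ = arccos(p₁·p₂) ≈ 0.982 rad (56.3°). The total great-circle distance is δ·R ≈ 0.982 × 6371 ≈ 6259 km, so the target fraction is f = 3000/6259 ≈ 0.479.
Interpolate at f ≈ 0.479 with slerp weights a = sin((1−f)δ)/sin δ ≈ 0.588, b = sin(fδ)/sin δ ≈ 0.545.
p = a·p₁ + b·p₂ ≈ (0.114, 0.637, 0.762); φ = arcsin(p_z) ≈ 49.67°, λ = atan2(p_y, p_x) ≈ 79.86°.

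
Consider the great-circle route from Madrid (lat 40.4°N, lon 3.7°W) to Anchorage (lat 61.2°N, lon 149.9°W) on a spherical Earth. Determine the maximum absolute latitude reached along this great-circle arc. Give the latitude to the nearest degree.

The great circle lies in the plane with unit normal n̂ = (p₁ × p₂)/|p₁ × p₂|.
Here n̂_z ≈ -0.212; the vertex latitude is φ_max = arccos|n̂_z| ≈ 77.8°.
Check via Clairaut: cos φ_max = |cos φ₁| · sin C = cos(40.4°)·sin(16.1°) ≈ 0.212, again giving ≈ 77.8°.

≈ 78°N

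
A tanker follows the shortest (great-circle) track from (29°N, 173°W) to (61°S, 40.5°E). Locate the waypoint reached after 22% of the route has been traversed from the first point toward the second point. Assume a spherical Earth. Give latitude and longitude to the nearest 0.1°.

≈ (0.4°N, 174.3°E)

The haversine formula gives a central angle δ ≈ 2.462 rad (141.0°) between the endpoints.
Interpolate at f = 0.22 with slerp weights a = sin((1−f)δ)/sin δ ≈ 1.494, b = sin(fδ)/sin δ ≈ 0.820.
p = a·p₁ + b·p₂ ≈ (-0.995, 0.099, 0.007); φ = arcsin(p_z) ≈ 0.43°, λ = atan2(p_y, p_x) ≈ 174.33°.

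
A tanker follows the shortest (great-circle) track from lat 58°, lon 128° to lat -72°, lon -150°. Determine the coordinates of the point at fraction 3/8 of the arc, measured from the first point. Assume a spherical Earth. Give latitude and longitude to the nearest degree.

Write both endpoints as unit vectors p₁, p₂ with components (cos φ cos λ, cos φ sin λ, sin φ).
The central angle between the endpoints is δ = arccos(p₁·p₂) ≈ 2.471 rad (141.6°).
Interpolate at f = 3/8 with slerp weights a = sin((1−f)δ)/sin δ ≈ 1.610, b = sin(fδ)/sin δ ≈ 1.288.
p = a·p₁ + b·p₂ ≈ (-0.870, 0.473, 0.140); φ = arcsin(p_z) ≈ 8.07°, λ = atan2(p_y, p_x) ≈ 151.45°.

≈ lat 8°, lon 151°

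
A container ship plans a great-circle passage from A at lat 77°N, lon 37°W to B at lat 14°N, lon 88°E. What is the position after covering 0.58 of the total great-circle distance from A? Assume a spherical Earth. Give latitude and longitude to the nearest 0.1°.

Convert each endpoint to a unit vector on the sphere (x = cos φ cos λ, y = cos φ sin λ, z = sin φ).
The central angle between the endpoints is δ = arccos(p₁·p₂) ≈ 1.460 rad (83.7°).
Interpolate at f = 0.58 with slerp weights a = sin((1−f)δ)/sin δ ≈ 0.579, b = sin(fδ)/sin δ ≈ 0.754.
p = a·p₁ + b·p₂ ≈ (0.130, 0.653, 0.747); φ = arcsin(p_z) ≈ 48.29°, λ = atan2(p_y, p_x) ≈ 78.77°.

≈ lat 48.3°N, lon 78.8°E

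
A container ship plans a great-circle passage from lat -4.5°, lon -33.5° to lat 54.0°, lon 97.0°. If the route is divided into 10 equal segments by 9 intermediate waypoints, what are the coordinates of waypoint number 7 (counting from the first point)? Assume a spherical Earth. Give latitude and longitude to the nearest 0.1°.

≈ lat 57.4°, lon 32.9°

Convert each endpoint to a unit vector on the sphere (x = cos φ cos λ, y = cos φ sin λ, z = sin φ).
The central angle between the endpoints is δ = arccos(p₁·p₂) ≈ 2.031 rad (116.4°).
Interpolate at f = 7/10 with slerp weights a = sin((1−f)δ)/sin δ ≈ 0.639, b = sin(fδ)/sin δ ≈ 1.104.
p = a·p₁ + b·p₂ ≈ (0.452, 0.292, 0.843); φ = arcsin(p_z) ≈ 57.43°, λ = atan2(p_y, p_x) ≈ 32.91°.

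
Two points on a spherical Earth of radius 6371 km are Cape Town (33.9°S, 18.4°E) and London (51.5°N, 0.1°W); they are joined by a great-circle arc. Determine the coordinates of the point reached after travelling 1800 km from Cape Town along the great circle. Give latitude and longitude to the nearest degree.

≈ 18°S, 15°E

Write both endpoints as unit vectors p₁, p₂ with components (cos φ cos λ, cos φ sin λ, sin φ).
The central angle between the endpoints is δ = arccos(p₁·p₂) ≈ 1.517 rad (86.9°). The total great-circle distance is δ·R ≈ 1.517 × 6371 ≈ 9667 km, so the target fraction is f = 1800/9667 ≈ 0.186.
Interpolate at f ≈ 0.186 with slerp weights a = sin((1−f)δ)/sin δ ≈ 0.945, b = sin(fδ)/sin δ ≈ 0.279.
p = a·p₁ + b·p₂ ≈ (0.918, 0.247, -0.309); φ = arcsin(p_z) ≈ -17.99°, λ = atan2(p_y, p_x) ≈ 15.08°.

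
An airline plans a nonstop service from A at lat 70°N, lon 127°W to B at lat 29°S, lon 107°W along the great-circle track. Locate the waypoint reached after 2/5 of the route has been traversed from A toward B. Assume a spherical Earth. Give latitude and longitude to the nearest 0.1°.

≈ lat 30.7°N, lon 113.9°W

The haversine formula gives a central angle δ ≈ 1.746 rad (100.0°) between the endpoints.
Interpolate at f = 2/5 with slerp weights a = sin((1−f)δ)/sin δ ≈ 0.880, b = sin(fδ)/sin δ ≈ 0.653.
p = a·p₁ + b·p₂ ≈ (-0.348, -0.787, 0.510); φ = arcsin(p_z) ≈ 30.67°, λ = atan2(p_y, p_x) ≈ -113.87°.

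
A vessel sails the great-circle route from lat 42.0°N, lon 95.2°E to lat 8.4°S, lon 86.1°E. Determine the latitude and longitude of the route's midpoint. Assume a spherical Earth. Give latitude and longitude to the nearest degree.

Convert each endpoint to a unit vector on the sphere (x = cos φ cos λ, y = cos φ sin λ, z = sin φ).
The central angle between the endpoints is δ = arccos(p₁·p₂) ≈ 0.892 rad (51.1°).
Interpolate at f = 1/2 with slerp weights a = sin((1−f)δ)/sin δ ≈ 0.554, b = sin(fδ)/sin δ ≈ 0.554.
p = a·p₁ + b·p₂ ≈ (-0.000, 0.957, 0.290); φ = arcsin(p_z) ≈ 16.85°, λ = atan2(p_y, p_x) ≈ 90.00°.

≈ lat 17°N, lon 90°E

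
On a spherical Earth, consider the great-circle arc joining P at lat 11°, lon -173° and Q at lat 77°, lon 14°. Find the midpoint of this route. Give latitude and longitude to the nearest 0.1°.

From cos δ = sin φ₁ sin φ₂ + cos φ₁ cos φ₂ cos Δλ, the central angle is δ ≈ 1.604 rad (91.9°).
Interpolate at f = 1/2 with slerp weights a = sin((1−f)δ)/sin δ ≈ 0.719, b = sin(fδ)/sin δ ≈ 0.719.
p = a·p₁ + b·p₂ ≈ (-0.544, -0.047, 0.838); φ = arcsin(p_z) ≈ 56.92°, λ = atan2(p_y, p_x) ≈ -175.07°.

≈ lat 56.9°, lon -175.1°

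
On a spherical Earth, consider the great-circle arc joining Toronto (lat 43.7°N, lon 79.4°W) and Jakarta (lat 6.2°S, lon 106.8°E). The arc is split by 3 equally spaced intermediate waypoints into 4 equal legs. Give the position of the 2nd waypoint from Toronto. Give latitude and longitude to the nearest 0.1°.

≈ lat 63.8°N, lon 122.6°E

Convert each endpoint to a unit vector on the sphere (x = cos φ cos λ, y = cos φ sin λ, z = sin φ).
The central angle between the endpoints is δ = arccos(p₁·p₂) ≈ 2.480 rad (142.1°).
Interpolate at f = 2/4 with slerp weights a = sin((1−f)δ)/sin δ ≈ 1.540, b = sin(fδ)/sin δ ≈ 1.540.
p = a·p₁ + b·p₂ ≈ (-0.238, 0.371, 0.898); φ = arcsin(p_z) ≈ 63.84°, λ = atan2(p_y, p_x) ≈ 122.63°.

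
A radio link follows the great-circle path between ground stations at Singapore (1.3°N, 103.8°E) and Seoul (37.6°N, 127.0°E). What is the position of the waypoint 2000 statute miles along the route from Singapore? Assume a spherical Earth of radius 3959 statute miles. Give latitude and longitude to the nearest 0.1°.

≈ (26.6°N, 118.4°E)

Write both endpoints as unit vectors p₁, p₂ with components (cos φ cos λ, cos φ sin λ, sin φ).
The central angle between the endpoints is δ = arccos(p₁·p₂) ≈ 0.735 rad (42.1°). The total great-circle distance is δ·R ≈ 0.735 × 3959 ≈ 2910 mi, so the target fraction is f = 2000/2910 ≈ 0.687.
Interpolate at f ≈ 0.687 with slerp weights a = sin((1−f)δ)/sin δ ≈ 0.340, b = sin(fδ)/sin δ ≈ 0.722.
p = a·p₁ + b·p₂ ≈ (-0.425, 0.786, 0.448); φ = arcsin(p_z) ≈ 26.62°, λ = atan2(p_y, p_x) ≈ 118.39°.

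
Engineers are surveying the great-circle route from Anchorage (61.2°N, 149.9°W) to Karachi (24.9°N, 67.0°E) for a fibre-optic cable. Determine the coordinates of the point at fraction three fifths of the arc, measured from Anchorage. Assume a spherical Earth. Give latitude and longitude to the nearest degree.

Write both endpoints as unit vectors p₁, p₂ with components (cos φ cos λ, cos φ sin λ, sin φ).
The central angle between the endpoints is δ = arccos(p₁·p₂) ≈ 1.551 rad (88.9°).
Interpolate at f = 3/5 with slerp weights a = sin((1−f)δ)/sin δ ≈ 0.582, b = sin(fδ)/sin δ ≈ 0.802.
p = a·p₁ + b·p₂ ≈ (0.042, 0.529, 0.847); φ = arcsin(p_z) ≈ 57.93°, λ = atan2(p_y, p_x) ≈ 85.47°.

≈ 58°N, 85°E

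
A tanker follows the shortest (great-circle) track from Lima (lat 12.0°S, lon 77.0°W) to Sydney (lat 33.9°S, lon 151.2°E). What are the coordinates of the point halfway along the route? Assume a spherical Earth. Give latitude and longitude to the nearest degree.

≈ lat 46°S, lon 133°W

Convert each endpoint to a unit vector on the sphere (x = cos φ cos λ, y = cos φ sin λ, z = sin φ).
The central angle between the endpoints is δ = arccos(p₁·p₂) ≈ 2.010 rad (115.2°).
Interpolate at f = 1/2 with slerp weights a = sin((1−f)δ)/sin δ ≈ 0.933, b = sin(fδ)/sin δ ≈ 0.933.
p = a·p₁ + b·p₂ ≈ (-0.473, -0.516, -0.714); φ = arcsin(p_z) ≈ -45.57°, λ = atan2(p_y, p_x) ≈ -132.52°.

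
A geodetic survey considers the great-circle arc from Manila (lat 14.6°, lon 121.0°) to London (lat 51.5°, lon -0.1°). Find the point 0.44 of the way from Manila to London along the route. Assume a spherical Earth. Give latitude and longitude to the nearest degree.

The haversine formula gives a central angle δ ≈ 1.685 rad (96.5°) between the endpoints.
Interpolate at f = 0.44 with slerp weights a = sin((1−f)δ)/sin δ ≈ 0.815, b = sin(fδ)/sin δ ≈ 0.680.
p = a·p₁ + b·p₂ ≈ (0.017, 0.675, 0.737); φ = arcsin(p_z) ≈ 47.51°, λ = atan2(p_y, p_x) ≈ 88.56°.

≈ lat 48°, lon 89°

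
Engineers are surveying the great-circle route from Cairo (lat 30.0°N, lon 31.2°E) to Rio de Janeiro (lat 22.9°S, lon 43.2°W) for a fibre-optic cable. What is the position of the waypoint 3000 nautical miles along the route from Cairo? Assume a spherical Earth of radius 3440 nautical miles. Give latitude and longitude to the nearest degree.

Convert each endpoint to a unit vector on the sphere (x = cos φ cos λ, y = cos φ sin λ, z = sin φ).
The central angle between the endpoints is δ = arccos(p₁·p₂) ≈ 1.551 rad (88.9°). The total great-circle distance is δ·R ≈ 1.551 × 3440 ≈ 5335 nmi, so the target fraction is f = 3000/5335 ≈ 0.562.
Interpolate at f ≈ 0.562 with slerp weights a = sin((1−f)δ)/sin δ ≈ 0.628, b = sin(fδ)/sin δ ≈ 0.766.
p = a·p₁ + b·p₂ ≈ (0.979, -0.201, 0.016); φ = arcsin(p_z) ≈ 0.91°, λ = atan2(p_y, p_x) ≈ -11.61°.

≈ lat 1°N, lon 12°W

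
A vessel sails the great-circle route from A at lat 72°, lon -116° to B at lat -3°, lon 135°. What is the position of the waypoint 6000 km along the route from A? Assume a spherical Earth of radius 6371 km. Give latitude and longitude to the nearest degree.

From cos δ = sin φ₁ sin φ₂ + cos φ₁ cos φ₂ cos Δλ, the central angle is δ ≈ 1.722 rad (98.6°). The total great-circle distance is δ·R ≈ 1.722 × 6371 ≈ 10968 km, so the target fraction is f = 6000/10968 ≈ 0.547.
Interpolate at f ≈ 0.547 with slerp weights a = sin((1−f)δ)/sin δ ≈ 0.711, b = sin(fδ)/sin δ ≈ 0.818.
p = a·p₁ + b·p₂ ≈ (-0.674, 0.380, 0.634); φ = arcsin(p_z) ≈ 39.32°, λ = atan2(p_y, p_x) ≈ 150.58°.

≈ lat 39°, lon 151°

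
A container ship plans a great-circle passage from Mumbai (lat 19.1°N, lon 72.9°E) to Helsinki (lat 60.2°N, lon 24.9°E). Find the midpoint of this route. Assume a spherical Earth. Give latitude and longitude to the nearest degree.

Convert each endpoint to a unit vector on the sphere (x = cos φ cos λ, y = cos φ sin λ, z = sin φ).
The central angle between the endpoints is δ = arccos(p₁·p₂) ≈ 0.930 rad (53.3°).
Interpolate at f = 1/2 with slerp weights a = sin((1−f)δ)/sin δ ≈ 0.559, b = sin(fδ)/sin δ ≈ 0.559.
p = a·p₁ + b·p₂ ≈ (0.408, 0.622, 0.668); φ = arcsin(p_z) ≈ 41.94°, λ = atan2(p_y, p_x) ≈ 56.78°.

≈ lat 42°N, lon 57°E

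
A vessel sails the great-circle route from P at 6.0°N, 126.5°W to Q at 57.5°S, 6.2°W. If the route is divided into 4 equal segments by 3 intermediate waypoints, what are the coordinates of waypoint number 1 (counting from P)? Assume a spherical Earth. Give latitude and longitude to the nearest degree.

Convert each endpoint to a unit vector on the sphere (x = cos φ cos λ, y = cos φ sin λ, z = sin φ).
The central angle between the endpoints is δ = arccos(p₁·p₂) ≈ 1.937 rad (111.0°).
Interpolate at f = 1/4 with slerp weights a = sin((1−f)δ)/sin δ ≈ 1.063, b = sin(fδ)/sin δ ≈ 0.498.
p = a·p₁ + b·p₂ ≈ (-0.363, -0.879, -0.309); φ = arcsin(p_z) ≈ -18.01°, λ = atan2(p_y, p_x) ≈ -112.43°.

≈ 18°S, 112°W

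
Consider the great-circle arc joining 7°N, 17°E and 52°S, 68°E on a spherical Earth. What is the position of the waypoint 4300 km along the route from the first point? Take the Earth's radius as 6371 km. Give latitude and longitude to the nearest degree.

≈ 26°S, 37°E

From cos δ = sin φ₁ sin φ₂ + cos φ₁ cos φ₂ cos Δλ, the central angle is δ ≈ 1.278 rad (73.2°). The total great-circle distance is δ·R ≈ 1.278 × 6371 ≈ 8143 km, so the target fraction is f = 4300/8143 ≈ 0.528.
Interpolate at f ≈ 0.528 with slerp weights a = sin((1−f)δ)/sin δ ≈ 0.592, b = sin(fδ)/sin δ ≈ 0.653.
p = a·p₁ + b·p₂ ≈ (0.713, 0.544, -0.442); φ = arcsin(p_z) ≈ -26.23°, λ = atan2(p_y, p_x) ≈ 37.37°.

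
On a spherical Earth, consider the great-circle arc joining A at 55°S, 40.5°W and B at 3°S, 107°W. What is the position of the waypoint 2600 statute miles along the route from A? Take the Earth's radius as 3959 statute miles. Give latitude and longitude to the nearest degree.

From cos δ = sin φ₁ sin φ₂ + cos φ₁ cos φ₂ cos Δλ, the central angle is δ ≈ 1.296 rad (74.3°). The total great-circle distance is δ·R ≈ 1.296 × 3959 ≈ 5131 mi, so the target fraction is f = 2600/5131 ≈ 0.507.
Interpolate at f ≈ 0.507 with slerp weights a = sin((1−f)δ)/sin δ ≈ 0.620, b = sin(fδ)/sin δ ≈ 0.634.
p = a·p₁ + b·p₂ ≈ (0.085, -0.837, -0.541); φ = arcsin(p_z) ≈ -32.75°, λ = atan2(p_y, p_x) ≈ -84.19°.

≈ 33°S, 84°W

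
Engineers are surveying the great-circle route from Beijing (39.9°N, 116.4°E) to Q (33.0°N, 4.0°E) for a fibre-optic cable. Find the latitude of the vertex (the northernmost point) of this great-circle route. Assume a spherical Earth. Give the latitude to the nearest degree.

The great circle lies in the plane with unit normal n̂ = (p₁ × p₂)/|p₁ × p₂|.
Here n̂_z ≈ -0.598; the vertex latitude is φ_max = arccos|n̂_z| ≈ 53.3°.
Check via Clairaut: cos φ_max = |cos φ₁| · sin C = cos(39.9°)·sin(51.2°) ≈ 0.598, again giving ≈ 53.3°.

≈ 53°N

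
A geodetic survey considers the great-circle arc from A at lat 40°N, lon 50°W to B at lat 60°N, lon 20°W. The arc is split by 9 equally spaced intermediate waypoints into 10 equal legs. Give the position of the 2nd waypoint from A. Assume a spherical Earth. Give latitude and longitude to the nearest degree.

≈ lat 45°N, lon 46°W

The haversine formula gives a central angle δ ≈ 0.477 rad (27.3°) between the endpoints.
Interpolate at f = 2/10 with slerp weights a = sin((1−f)δ)/sin δ ≈ 0.811, b = sin(fδ)/sin δ ≈ 0.207.
p = a·p₁ + b·p₂ ≈ (0.497, -0.511, 0.701); φ = arcsin(p_z) ≈ 44.51°, λ = atan2(p_y, p_x) ≈ -45.83°.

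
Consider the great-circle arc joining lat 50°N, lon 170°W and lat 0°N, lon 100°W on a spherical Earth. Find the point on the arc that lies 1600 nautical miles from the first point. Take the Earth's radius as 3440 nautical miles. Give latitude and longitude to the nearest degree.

≈ lat 37°N, lon 137°W

From cos δ = sin φ₁ sin φ₂ + cos φ₁ cos φ₂ cos Δλ, the central angle is δ ≈ 1.349 rad (77.3°). The total great-circle distance is δ·R ≈ 1.349 × 3440 ≈ 4641 nmi, so the target fraction is f = 1600/4641 ≈ 0.345.
Interpolate at f ≈ 0.345 with slerp weights a = sin((1−f)δ)/sin δ ≈ 0.793, b = sin(fδ)/sin δ ≈ 0.460.
p = a·p₁ + b·p₂ ≈ (-0.582, -0.541, 0.607); φ = arcsin(p_z) ≈ 37.39°, λ = atan2(p_y, p_x) ≈ -137.06°.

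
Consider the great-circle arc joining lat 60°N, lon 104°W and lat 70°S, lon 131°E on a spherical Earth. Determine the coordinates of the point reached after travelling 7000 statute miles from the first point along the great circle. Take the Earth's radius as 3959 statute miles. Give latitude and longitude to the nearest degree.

≈ lat 32°S, lon 156°W

Write both endpoints as unit vectors p₁, p₂ with components (cos φ cos λ, cos φ sin λ, sin φ).
The central angle between the endpoints is δ = arccos(p₁·p₂) ≈ 2.719 rad (155.8°). The total great-circle distance is δ·R ≈ 2.719 × 3959 ≈ 10763 mi, so the target fraction is f = 7000/10763 ≈ 0.650.
Interpolate at f ≈ 0.650 with slerp weights a = sin((1−f)δ)/sin δ ≈ 1.983, b = sin(fδ)/sin δ ≈ 2.389.
p = a·p₁ + b·p₂ ≈ (-0.776, -0.345, -0.528); φ = arcsin(p_z) ≈ -31.88°, λ = atan2(p_y, p_x) ≈ -156.02°.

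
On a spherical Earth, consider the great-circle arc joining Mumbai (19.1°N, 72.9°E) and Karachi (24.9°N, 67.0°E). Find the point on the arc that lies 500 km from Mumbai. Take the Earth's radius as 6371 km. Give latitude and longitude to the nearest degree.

≈ 22°N, 70°E

Write both endpoints as unit vectors p₁, p₂ with components (cos φ cos λ, cos φ sin λ, sin φ).
The central angle between the endpoints is δ = arccos(p₁·p₂) ≈ 0.139 rad (8.0°). The total great-circle distance is δ·R ≈ 0.139 × 6371 ≈ 886 km, so the target fraction is f = 500/886 ≈ 0.564.
Interpolate at f ≈ 0.564 with slerp weights a = sin((1−f)δ)/sin δ ≈ 0.437, b = sin(fδ)/sin δ ≈ 0.565.
p = a·p₁ + b·p₂ ≈ (0.322, 0.867, 0.381); φ = arcsin(p_z) ≈ 22.40°, λ = atan2(p_y, p_x) ≈ 69.63°.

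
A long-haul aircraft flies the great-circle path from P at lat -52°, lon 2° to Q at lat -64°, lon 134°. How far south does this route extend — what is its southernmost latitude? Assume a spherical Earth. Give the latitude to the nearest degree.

≈ -76°

The great circle lies in the plane with unit normal n̂ = (p₁ × p₂)/|p₁ × p₂|.
Here n̂_z ≈ +0.236; the vertex latitude is φ_max = arccos|n̂_z| ≈ 76.3°.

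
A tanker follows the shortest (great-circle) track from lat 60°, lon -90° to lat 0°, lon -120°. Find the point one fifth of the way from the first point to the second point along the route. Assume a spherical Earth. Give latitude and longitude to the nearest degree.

≈ lat 49°, lon -101°

Convert each endpoint to a unit vector on the sphere (x = cos φ cos λ, y = cos φ sin λ, z = sin φ).
The central angle between the endpoints is δ = arccos(p₁·p₂) ≈ 1.123 rad (64.3°).
Interpolate at f = 1/5 with slerp weights a = sin((1−f)δ)/sin δ ≈ 0.868, b = sin(fδ)/sin δ ≈ 0.247.
p = a·p₁ + b·p₂ ≈ (-0.124, -0.648, 0.752); φ = arcsin(p_z) ≈ 48.73°, λ = atan2(p_y, p_x) ≈ -100.79°.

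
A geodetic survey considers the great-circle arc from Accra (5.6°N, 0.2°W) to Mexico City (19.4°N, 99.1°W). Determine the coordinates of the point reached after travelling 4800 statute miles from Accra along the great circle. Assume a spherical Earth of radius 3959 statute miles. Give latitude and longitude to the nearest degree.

From cos δ = sin φ₁ sin φ₂ + cos φ₁ cos φ₂ cos Δλ, the central angle is δ ≈ 1.684 rad (96.5°). The total great-circle distance is δ·R ≈ 1.684 × 3959 ≈ 6666 mi, so the target fraction is f = 4800/6666 ≈ 0.720.
Interpolate at f ≈ 0.720 with slerp weights a = sin((1−f)δ)/sin δ ≈ 0.457, b = sin(fδ)/sin δ ≈ 0.942.
p = a·p₁ + b·p₂ ≈ (0.314, -0.879, 0.358); φ = arcsin(p_z) ≈ 20.96°, λ = atan2(p_y, p_x) ≈ -70.33°.

≈ 21°N, 70°W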